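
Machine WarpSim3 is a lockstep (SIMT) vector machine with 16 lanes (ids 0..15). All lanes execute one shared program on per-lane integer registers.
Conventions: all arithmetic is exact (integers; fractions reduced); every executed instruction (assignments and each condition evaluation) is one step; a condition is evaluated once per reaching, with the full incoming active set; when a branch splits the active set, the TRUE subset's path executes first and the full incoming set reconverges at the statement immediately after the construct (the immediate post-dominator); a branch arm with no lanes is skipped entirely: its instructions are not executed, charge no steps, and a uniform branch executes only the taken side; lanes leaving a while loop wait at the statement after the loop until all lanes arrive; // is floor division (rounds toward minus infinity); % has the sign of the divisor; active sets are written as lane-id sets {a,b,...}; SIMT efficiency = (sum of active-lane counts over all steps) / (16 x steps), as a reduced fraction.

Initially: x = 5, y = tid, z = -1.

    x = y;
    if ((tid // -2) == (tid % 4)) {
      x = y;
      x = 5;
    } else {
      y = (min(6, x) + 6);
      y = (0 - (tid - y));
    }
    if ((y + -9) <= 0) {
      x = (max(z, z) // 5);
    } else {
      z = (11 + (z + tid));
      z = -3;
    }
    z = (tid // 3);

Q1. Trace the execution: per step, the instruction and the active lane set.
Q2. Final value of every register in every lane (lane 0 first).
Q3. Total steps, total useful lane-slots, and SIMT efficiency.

step 0: x <- y                       {0,1,2,3,4,5,6,7,8,9,10,11,12,13,14,15}
step 1: eval ((tid // -2) == (tid % 4)) {0,1,2,3,4,5,6,7,8,9,10,11,12,13,14,15}
step 2: x <- y                       {0}
step 3: x <- 5                       {0}
step 4: y <- (min(6, x) + 6)         {1,2,3,4,5,6,7,8,9,10,11,12,13,14,15}
step 5: y <- (0 - (tid - y))         {1,2,3,4,5,6,7,8,9,10,11,12,13,14,15}
step 6: eval ((y + -9) <= 0)         {0,1,2,3,4,5,6,7,8,9,10,11,12,13,14,15}
step 7: x <- (max(z, z) // 5)        {0,1,2,3,4,5,6,7,8,9,10,11,12,13,14,15}
step 8: z <- (tid // 3)              {0,1,2,3,4,5,6,7,8,9,10,11,12,13,14,15}

Answer: 9 steps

x: -1,-1,-1,-1,-1,-1,-1,-1,-1,-1,-1,-1,-1,-1,-1,-1
y: 0,6,6,6,6,6,6,5,4,3,2,1,0,-1,-2,-3
z: 0,0,0,1,1,1,2,2,2,3,3,3,4,4,4,5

steps = 9; useful = 112; efficiency = 112/144 = 7/9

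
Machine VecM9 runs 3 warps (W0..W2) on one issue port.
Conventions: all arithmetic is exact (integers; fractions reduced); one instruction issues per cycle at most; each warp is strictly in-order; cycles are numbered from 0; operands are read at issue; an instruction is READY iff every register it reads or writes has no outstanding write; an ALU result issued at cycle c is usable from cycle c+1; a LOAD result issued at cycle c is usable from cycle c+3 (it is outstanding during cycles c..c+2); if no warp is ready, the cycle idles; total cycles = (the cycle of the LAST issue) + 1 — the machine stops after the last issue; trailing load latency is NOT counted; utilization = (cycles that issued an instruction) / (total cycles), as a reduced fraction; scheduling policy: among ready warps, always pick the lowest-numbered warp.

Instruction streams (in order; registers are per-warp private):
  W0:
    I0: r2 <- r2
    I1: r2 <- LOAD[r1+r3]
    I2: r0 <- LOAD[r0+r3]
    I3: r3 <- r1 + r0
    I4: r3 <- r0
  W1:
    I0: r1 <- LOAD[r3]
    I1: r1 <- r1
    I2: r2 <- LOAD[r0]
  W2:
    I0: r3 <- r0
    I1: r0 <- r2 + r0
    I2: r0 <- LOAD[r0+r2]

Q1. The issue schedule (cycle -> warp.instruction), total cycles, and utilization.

cycle 0: W0.I0
cycle 1: W0.I1
cycle 2: W0.I2
cycle 3: W1.I0
cycle 4: W2.I0
cycle 5: W0.I3
cycle 6: W0.I4
cycle 7: W1.I1
cycle 8: W1.I2
cycle 9: W2.I1
cycle 10: W2.I2

Answer: 11 cycles, utilization 1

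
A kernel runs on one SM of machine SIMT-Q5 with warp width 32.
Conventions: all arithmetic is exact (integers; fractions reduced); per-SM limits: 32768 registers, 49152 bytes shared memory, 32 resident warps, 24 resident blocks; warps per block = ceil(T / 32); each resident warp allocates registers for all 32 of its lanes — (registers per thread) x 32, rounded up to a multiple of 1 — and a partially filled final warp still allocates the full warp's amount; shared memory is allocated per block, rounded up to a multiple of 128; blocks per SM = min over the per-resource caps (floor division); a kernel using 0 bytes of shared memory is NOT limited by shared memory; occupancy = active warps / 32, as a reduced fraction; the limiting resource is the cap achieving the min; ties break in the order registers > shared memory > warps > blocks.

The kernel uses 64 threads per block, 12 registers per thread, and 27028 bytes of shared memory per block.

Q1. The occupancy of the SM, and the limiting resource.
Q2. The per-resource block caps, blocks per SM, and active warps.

Answer: occupancy 1/16, limited by shared memory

registers: 42 blocks
shared memory: 1 block
warps: 16 blocks
blocks: 24 blocks

Answer: 1 block, 2 active warps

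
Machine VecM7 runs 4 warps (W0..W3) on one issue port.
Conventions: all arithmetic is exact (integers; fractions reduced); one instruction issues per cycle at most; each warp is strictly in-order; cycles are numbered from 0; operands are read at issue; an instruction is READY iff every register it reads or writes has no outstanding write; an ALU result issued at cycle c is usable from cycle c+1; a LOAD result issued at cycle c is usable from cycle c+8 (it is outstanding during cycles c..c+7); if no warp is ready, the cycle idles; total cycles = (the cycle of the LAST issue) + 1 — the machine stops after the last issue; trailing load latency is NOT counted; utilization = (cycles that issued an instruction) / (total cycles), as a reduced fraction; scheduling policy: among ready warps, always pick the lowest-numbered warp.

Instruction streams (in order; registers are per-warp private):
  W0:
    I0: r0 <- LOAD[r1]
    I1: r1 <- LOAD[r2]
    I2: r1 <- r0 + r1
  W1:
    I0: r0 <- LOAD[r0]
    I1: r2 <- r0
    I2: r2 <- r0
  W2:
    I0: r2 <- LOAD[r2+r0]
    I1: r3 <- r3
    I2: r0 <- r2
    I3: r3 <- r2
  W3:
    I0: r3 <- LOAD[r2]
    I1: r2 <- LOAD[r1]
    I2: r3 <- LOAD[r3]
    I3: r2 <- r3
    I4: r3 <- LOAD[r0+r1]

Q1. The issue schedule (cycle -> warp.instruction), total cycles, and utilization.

cycle 0: W0.I0
cycle 1: W0.I1
cycle 2: W1.I0
cycle 3: W2.I0
cycle 4: W2.I1
cycle 5: W3.I0
cycle 6: W3.I1
cycle 7: idle
cycle 8: idle
cycle 9: W0.I2
cycle 10: W1.I1
cycle 11: W1.I2
cycle 12: W2.I2
cycle 13: W2.I3
cycle 14: W3.I2
cycle 15: idle
cycle 16: idle
cycle 17: idle
cycle 18: idle
cycle 19: idle
cycle 20: idle
cycle 21: idle
cycle 22: W3.I3
cycle 23: W3.I4

Answer: 24 cycles, utilization 5/8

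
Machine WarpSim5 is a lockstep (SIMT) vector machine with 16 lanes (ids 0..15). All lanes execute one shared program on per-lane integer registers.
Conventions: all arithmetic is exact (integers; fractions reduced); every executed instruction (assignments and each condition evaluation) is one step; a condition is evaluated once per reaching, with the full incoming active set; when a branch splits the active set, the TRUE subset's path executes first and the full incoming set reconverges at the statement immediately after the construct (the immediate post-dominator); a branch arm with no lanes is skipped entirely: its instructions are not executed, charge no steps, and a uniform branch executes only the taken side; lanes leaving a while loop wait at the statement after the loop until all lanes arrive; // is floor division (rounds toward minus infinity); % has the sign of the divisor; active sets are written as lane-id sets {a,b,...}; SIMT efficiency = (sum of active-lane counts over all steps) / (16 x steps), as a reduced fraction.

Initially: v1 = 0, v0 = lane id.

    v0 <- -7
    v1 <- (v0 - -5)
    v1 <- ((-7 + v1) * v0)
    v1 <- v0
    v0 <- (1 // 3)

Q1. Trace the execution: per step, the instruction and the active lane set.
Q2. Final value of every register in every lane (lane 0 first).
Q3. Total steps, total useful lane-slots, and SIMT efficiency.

step 0: v0 <- -7                     {0,1,2,3,4,5,6,7,8,9,10,11,12,13,14,15}
step 1: v1 <- (v0 - -5)              {0,1,2,3,4,5,6,7,8,9,10,11,12,13,14,15}
step 2: v1 <- ((-7 + v1) * v0)       {0,1,2,3,4,5,6,7,8,9,10,11,12,13,14,15}
step 3: v1 <- v0                     {0,1,2,3,4,5,6,7,8,9,10,11,12,13,14,15}
step 4: v0 <- (1 // 3)               {0,1,2,3,4,5,6,7,8,9,10,11,12,13,14,15}

Answer: 5 steps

v1: -7,-7,-7,-7,-7,-7,-7,-7,-7,-7,-7,-7,-7,-7,-7,-7
v0: 0,0,0,0,0,0,0,0,0,0,0,0,0,0,0,0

steps = 5; useful = 80; efficiency = 80/80 = 1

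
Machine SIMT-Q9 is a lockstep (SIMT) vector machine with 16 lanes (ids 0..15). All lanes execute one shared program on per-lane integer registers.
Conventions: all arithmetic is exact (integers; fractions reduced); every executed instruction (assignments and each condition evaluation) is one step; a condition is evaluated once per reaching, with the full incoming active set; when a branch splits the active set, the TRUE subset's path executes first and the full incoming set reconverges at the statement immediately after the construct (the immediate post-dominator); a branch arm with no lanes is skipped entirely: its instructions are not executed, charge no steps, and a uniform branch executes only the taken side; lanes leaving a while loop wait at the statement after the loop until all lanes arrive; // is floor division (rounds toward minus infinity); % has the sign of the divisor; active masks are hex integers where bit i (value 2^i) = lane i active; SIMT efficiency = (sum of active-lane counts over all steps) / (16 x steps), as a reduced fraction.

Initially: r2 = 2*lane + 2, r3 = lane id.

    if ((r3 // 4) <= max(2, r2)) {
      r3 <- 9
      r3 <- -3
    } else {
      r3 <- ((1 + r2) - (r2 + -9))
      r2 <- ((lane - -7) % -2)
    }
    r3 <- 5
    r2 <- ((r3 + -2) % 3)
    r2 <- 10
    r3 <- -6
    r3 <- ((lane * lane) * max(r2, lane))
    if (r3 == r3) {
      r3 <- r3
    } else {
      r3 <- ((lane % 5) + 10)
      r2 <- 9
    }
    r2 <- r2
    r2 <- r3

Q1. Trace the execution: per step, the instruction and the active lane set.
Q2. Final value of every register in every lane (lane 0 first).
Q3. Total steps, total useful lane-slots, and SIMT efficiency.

step 0: eval ((r3 // 4) <= max(2, r2)) 0xffff
step 1: r3 <- 9                      0xffff
step 2: r3 <- -3                     0xffff
step 3: r3 <- 5                      0xffff
step 4: r2 <- ((r3 + -2) % 3)        0xffff
step 5: r2 <- 10                     0xffff
step 6: r3 <- -6                     0xffff
step 7: r3 <- ((lane * lane) * max(r2, lane)) 0xffff
step 8: eval (r3 == r3)              0xffff
step 9: r3 <- r3                     0xffff
step 10: r2 <- r2                     0xffff
step 11: r2 <- r3                     0xffff

Answer: 12 steps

r2: 0,10,40,90,160,250,360,490,640,810,1000,1331,1728,2197,2744,3375
r3: 0,10,40,90,160,250,360,490,640,810,1000,1331,1728,2197,2744,3375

steps = 12; useful = 192; efficiency = 192/192 = 1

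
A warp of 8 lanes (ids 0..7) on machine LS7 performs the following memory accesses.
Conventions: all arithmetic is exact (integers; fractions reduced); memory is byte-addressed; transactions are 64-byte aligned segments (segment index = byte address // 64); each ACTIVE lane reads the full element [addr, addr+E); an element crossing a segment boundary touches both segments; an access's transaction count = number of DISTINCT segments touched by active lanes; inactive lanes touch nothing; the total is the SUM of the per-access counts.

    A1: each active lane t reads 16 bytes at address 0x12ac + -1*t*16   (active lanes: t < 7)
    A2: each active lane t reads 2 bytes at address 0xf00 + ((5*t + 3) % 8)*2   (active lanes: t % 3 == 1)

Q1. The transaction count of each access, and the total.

A1: 2 transactions
A2: 1 transaction

Answer: 2,1; total 3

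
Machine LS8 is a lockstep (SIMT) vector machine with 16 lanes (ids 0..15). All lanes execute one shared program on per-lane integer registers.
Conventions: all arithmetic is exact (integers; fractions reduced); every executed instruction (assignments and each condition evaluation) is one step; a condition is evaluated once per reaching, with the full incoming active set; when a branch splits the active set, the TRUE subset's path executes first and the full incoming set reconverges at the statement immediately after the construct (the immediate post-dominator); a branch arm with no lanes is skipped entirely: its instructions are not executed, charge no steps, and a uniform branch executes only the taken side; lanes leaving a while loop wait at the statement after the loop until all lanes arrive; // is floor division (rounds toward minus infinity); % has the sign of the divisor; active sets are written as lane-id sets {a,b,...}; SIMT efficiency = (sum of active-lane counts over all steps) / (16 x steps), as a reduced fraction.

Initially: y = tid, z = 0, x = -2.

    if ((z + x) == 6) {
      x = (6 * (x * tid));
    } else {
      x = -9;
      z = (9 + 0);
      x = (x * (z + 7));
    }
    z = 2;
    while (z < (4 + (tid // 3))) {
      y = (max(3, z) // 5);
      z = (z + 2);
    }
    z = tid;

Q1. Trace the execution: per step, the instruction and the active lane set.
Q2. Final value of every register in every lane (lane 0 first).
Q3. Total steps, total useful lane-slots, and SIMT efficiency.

step 0: eval ((z + x) == 6)          {0,1,2,3,4,5,6,7,8,9,10,11,12,13,14,15}
step 1: x <- -9                      {0,1,2,3,4,5,6,7,8,9,10,11,12,13,14,15}
step 2: z <- (9 + 0)                 {0,1,2,3,4,5,6,7,8,9,10,11,12,13,14,15}
step 3: x <- (x * (z + 7))           {0,1,2,3,4,5,6,7,8,9,10,11,12,13,14,15}
step 4: z <- 2                       {0,1,2,3,4,5,6,7,8,9,10,11,12,13,14,15}
step 5: eval (z < (4 + (tid // 3)))  {0,1,2,3,4,5,6,7,8,9,10,11,12,13,14,15}
step 6: y <- (max(3, z) // 5)        {0,1,2,3,4,5,6,7,8,9,10,11,12,13,14,15}
step 7: z <- (z + 2)                 {0,1,2,3,4,5,6,7,8,9,10,11,12,13,14,15}
step 8: eval (z < (4 + (tid // 3)))  {0,1,2,3,4,5,6,7,8,9,10,11,12,13,14,15}
step 9: y <- (max(3, z) // 5)        {3,4,5,6,7,8,9,10,11,12,13,14,15}
step 10: z <- (z + 2)                 {3,4,5,6,7,8,9,10,11,12,13,14,15}
step 11: eval (z < (4 + (tid // 3)))  {3,4,5,6,7,8,9,10,11,12,13,14,15}
step 12: y <- (max(3, z) // 5)        {9,10,11,12,13,14,15}
step 13: z <- (z + 2)                 {9,10,11,12,13,14,15}
step 14: eval (z < (4 + (tid // 3)))  {9,10,11,12,13,14,15}
step 15: y <- (max(3, z) // 5)        {15}
step 16: z <- (z + 2)                 {15}
step 17: eval (z < (4 + (tid // 3)))  {15}
step 18: z <- tid                     {0,1,2,3,4,5,6,7,8,9,10,11,12,13,14,15}

Answer: 19 steps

y: 0,0,0,0,0,0,0,0,0,1,1,1,1,1,1,1
z: 0,1,2,3,4,5,6,7,8,9,10,11,12,13,14,15
x: -144,-144,-144,-144,-144,-144,-144,-144,-144,-144,-144,-144,-144,-144,-144,-144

steps = 19; useful = 223; efficiency = 223/304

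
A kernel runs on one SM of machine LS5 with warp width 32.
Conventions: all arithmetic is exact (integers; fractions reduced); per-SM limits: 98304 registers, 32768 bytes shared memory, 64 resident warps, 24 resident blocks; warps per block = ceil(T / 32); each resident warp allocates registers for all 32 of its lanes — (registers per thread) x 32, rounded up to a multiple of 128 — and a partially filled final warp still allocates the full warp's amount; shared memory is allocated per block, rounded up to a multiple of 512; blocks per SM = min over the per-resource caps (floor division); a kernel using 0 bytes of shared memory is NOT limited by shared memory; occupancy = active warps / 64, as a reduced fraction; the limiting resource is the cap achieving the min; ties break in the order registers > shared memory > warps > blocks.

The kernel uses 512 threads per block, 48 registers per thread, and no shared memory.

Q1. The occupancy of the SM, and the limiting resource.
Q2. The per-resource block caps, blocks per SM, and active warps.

Answer: occupancy 1, limited by registers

registers: 4 blocks
shared memory: no limit (kernel uses none)
warps: 4 blocks
blocks: 24 blocks

Answer: 4 blocks, 64 active warps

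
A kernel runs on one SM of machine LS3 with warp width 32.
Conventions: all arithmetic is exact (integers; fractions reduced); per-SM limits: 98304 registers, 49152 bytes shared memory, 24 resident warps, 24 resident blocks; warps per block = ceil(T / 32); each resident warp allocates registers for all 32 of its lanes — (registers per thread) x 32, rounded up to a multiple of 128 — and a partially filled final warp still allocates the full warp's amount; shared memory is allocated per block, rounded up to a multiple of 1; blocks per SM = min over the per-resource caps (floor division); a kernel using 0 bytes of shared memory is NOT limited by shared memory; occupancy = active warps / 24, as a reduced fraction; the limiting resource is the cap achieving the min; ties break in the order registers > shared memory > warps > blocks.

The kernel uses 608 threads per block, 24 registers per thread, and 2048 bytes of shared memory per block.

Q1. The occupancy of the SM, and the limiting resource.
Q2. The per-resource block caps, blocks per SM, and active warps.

Answer: occupancy 19/24, limited by warps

registers: 6 blocks
shared memory: 24 blocks
warps: 1 block
blocks: 24 blocks

Answer: 1 block, 19 active warps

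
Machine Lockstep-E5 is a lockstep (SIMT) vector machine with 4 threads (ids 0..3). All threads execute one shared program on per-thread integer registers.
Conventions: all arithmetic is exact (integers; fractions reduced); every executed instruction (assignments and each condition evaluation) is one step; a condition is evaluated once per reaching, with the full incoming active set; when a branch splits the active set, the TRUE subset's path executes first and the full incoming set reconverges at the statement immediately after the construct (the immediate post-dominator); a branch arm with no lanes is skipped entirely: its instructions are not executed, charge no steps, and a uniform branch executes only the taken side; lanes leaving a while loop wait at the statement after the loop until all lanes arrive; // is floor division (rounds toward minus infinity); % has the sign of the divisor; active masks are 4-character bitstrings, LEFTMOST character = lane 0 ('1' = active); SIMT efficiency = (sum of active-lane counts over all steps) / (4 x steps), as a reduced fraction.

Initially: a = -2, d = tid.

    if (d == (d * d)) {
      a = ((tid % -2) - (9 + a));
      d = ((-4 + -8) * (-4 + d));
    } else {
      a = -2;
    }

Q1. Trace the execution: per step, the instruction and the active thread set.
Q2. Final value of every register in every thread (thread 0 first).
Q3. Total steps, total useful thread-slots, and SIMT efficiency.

step 0: eval (d == (d * d))          1111
step 1: a <- ((tid % -2) - (9 + a))  1100
step 2: d <- ((-4 + -8) * (-4 + d))  1100
step 3: a <- -2                      0011

Answer: 4 steps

a: -7,-8,-2,-2
d: 48,36,2,3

steps = 4; useful = 10; efficiency = 10/16 = 5/8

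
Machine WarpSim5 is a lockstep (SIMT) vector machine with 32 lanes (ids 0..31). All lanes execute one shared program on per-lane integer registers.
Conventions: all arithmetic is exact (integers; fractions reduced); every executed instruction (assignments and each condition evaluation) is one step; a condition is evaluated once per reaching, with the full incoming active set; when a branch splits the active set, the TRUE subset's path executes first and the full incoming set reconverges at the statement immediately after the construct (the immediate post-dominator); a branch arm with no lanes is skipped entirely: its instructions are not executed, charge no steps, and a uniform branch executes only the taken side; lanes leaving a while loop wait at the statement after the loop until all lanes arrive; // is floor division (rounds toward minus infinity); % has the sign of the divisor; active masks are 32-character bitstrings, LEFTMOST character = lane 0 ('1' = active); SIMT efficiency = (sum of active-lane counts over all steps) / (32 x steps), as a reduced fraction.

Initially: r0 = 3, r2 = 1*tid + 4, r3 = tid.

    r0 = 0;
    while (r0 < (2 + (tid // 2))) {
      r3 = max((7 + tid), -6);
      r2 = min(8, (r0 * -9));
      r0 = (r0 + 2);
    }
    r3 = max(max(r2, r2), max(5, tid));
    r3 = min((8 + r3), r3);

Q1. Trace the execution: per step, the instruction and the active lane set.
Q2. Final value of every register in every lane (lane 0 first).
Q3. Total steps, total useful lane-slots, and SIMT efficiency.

step 0: r0 <- 0                      11111111111111111111111111111111
step 1: eval (r0 < (2 + (tid // 2))) 11111111111111111111111111111111
step 2: r3 <- max((7 + tid), -6)     11111111111111111111111111111111
step 3: r2 <- min(8, (r0 * -9))      11111111111111111111111111111111
step 4: r0 <- (r0 + 2)               11111111111111111111111111111111
step 5: eval (r0 < (2 + (tid // 2))) 11111111111111111111111111111111
step 6: r3 <- max((7 + tid), -6)     00111111111111111111111111111111
step 7: r2 <- min(8, (r0 * -9))      00111111111111111111111111111111
step 8: r0 <- (r0 + 2)               00111111111111111111111111111111
step 9: eval (r0 < (2 + (tid // 2))) 00111111111111111111111111111111
step 10: r3 <- max((7 + tid), -6)     00000011111111111111111111111111
step 11: r2 <- min(8, (r0 * -9))      00000011111111111111111111111111
step 12: r0 <- (r0 + 2)               00000011111111111111111111111111
step 13: eval (r0 < (2 + (tid // 2))) 00000011111111111111111111111111
step 14: r3 <- max((7 + tid), -6)     00000000001111111111111111111111
step 15: r2 <- min(8, (r0 * -9))      00000000001111111111111111111111
step 16: r0 <- (r0 + 2)               00000000001111111111111111111111
step 17: eval (r0 < (2 + (tid // 2))) 00000000001111111111111111111111
step 18: r3 <- max((7 + tid), -6)     00000000000000111111111111111111
step 19: r2 <- min(8, (r0 * -9))      00000000000000111111111111111111
step 20: r0 <- (r0 + 2)               00000000000000111111111111111111
step 21: eval (r0 < (2 + (tid // 2))) 00000000000000111111111111111111
step 22: r3 <- max((7 + tid), -6)     00000000000000000011111111111111
step 23: r2 <- min(8, (r0 * -9))      00000000000000000011111111111111
step 24: r0 <- (r0 + 2)               00000000000000000011111111111111
step 25: eval (r0 < (2 + (tid // 2))) 00000000000000000011111111111111
step 26: r3 <- max((7 + tid), -6)     00000000000000000000001111111111
step 27: r2 <- min(8, (r0 * -9))      00000000000000000000001111111111
step 28: r0 <- (r0 + 2)               00000000000000000000001111111111
step 29: eval (r0 < (2 + (tid // 2))) 00000000000000000000001111111111
step 30: r3 <- max((7 + tid), -6)     00000000000000000000000000111111
step 31: r2 <- min(8, (r0 * -9))      00000000000000000000000000111111
step 32: r0 <- (r0 + 2)               00000000000000000000000000111111
step 33: eval (r0 < (2 + (tid // 2))) 00000000000000000000000000111111
step 34: r3 <- max((7 + tid), -6)     00000000000000000000000000000011
step 35: r2 <- min(8, (r0 * -9))      00000000000000000000000000000011
step 36: r0 <- (r0 + 2)               00000000000000000000000000000011
step 37: eval (r0 < (2 + (tid // 2))) 00000000000000000000000000000011
step 38: r3 <- max(max(r2, r2), max(5, tid)) 11111111111111111111111111111111
step 39: r3 <- min((8 + r3), r3)      11111111111111111111111111111111

Answer: 40 steps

r0: 2,2,4,4,4,4,6,6,6,6,8,8,8,8,10,10,10,10,12,12,12,12,14,14,14,14,16,16,16,16,18,18
r2: 0,0,-18,-18,-18,-18,-36,-36,-36,-36,-54,-54,-54,-54,-72,-72,-72,-72,-90,-90,-90,-90,-108,-108,-108,-108,-126,-126,-126,-126,-144,-144
r3: 5,5,5,5,5,5,6,7,8,9,10,11,12,13,14,15,16,17,18,19,20,21,22,23,24,25,26,27,28,29,30,31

steps = 40; useful = 768; efficiency = 768/1280 = 3/5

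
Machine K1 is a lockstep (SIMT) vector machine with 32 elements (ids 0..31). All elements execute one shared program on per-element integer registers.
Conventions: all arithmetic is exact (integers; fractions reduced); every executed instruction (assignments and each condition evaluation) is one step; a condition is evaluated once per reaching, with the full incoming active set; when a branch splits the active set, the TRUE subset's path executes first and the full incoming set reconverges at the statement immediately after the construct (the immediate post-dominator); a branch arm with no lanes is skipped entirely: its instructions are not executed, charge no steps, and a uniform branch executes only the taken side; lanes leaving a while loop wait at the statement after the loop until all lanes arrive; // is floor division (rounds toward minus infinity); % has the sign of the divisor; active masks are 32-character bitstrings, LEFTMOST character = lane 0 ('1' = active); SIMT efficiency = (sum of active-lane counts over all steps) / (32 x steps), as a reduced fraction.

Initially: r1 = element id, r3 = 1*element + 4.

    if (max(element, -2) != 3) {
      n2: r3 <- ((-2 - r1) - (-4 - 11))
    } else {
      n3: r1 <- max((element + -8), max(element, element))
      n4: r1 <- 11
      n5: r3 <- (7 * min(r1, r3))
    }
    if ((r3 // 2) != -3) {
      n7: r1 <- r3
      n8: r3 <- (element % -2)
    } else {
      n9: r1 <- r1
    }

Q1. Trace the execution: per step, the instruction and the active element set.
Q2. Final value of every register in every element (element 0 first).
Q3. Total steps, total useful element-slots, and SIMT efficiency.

step 0: eval (max(element, -2) != 3) 11111111111111111111111111111111
step 1: r3 <- ((-2 - r1) - (-4 - 11)) 11101111111111111111111111111111
step 2: r1 <- max((element + -8), max(element, element)) 00010000000000000000000000000000
step 3: r1 <- 11                     00010000000000000000000000000000
step 4: r3 <- (7 * min(r1, r3))      00010000000000000000000000000000
step 5: eval ((r3 // 2) != -3)       11111111111111111111111111111111
step 6: r1 <- r3                     11111111111111111100111111111111
step 7: r3 <- (element % -2)         11111111111111111100111111111111
step 8: r1 <- r1                     00000000000000000011000000000000

Answer: 9 steps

r1: 13,12,11,49,9,8,7,6,5,4,3,2,1,0,-1,-2,-3,-4,18,19,-7,-8,-9,-10,-11,-12,-13,-14,-15,-16,-17,-18
r3: 0,-1,0,-1,0,-1,0,-1,0,-1,0,-1,0,-1,0,-1,0,-1,-5,-6,0,-1,0,-1,0,-1,0,-1,0,-1,0,-1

steps = 9; useful = 160; efficiency = 160/288 = 5/9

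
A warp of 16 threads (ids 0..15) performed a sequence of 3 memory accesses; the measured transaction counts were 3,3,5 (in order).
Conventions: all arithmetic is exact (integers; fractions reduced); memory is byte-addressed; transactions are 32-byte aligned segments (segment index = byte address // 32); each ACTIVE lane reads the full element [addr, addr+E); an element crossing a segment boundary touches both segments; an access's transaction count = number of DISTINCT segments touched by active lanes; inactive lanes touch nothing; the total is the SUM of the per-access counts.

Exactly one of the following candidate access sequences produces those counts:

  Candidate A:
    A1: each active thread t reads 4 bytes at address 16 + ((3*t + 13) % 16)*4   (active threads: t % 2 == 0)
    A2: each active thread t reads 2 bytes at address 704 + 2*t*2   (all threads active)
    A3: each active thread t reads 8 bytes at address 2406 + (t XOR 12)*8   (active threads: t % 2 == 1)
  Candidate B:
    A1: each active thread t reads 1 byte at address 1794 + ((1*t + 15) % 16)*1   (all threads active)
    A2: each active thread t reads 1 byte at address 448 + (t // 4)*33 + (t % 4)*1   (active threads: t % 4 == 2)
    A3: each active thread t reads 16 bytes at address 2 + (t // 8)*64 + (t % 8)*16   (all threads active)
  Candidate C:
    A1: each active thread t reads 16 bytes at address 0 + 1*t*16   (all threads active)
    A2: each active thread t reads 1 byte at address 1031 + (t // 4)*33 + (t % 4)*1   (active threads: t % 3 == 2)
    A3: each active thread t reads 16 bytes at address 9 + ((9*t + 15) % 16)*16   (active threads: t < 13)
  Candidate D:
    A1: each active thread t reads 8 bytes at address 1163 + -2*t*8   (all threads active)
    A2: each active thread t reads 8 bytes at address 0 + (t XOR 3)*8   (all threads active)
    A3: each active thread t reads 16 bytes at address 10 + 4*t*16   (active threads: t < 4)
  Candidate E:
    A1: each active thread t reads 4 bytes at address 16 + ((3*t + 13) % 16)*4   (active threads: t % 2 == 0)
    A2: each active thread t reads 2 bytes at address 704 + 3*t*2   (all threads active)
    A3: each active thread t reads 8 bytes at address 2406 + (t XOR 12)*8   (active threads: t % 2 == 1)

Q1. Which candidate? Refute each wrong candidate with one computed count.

A: A2 gives 2 transactions, not 3
B: A1 gives 1 transaction, not 3
C: A1 gives 8 transactions, not 3
D: A1 gives 9 transactions, not 3
E: all counts match (3,3,5)

Answer: E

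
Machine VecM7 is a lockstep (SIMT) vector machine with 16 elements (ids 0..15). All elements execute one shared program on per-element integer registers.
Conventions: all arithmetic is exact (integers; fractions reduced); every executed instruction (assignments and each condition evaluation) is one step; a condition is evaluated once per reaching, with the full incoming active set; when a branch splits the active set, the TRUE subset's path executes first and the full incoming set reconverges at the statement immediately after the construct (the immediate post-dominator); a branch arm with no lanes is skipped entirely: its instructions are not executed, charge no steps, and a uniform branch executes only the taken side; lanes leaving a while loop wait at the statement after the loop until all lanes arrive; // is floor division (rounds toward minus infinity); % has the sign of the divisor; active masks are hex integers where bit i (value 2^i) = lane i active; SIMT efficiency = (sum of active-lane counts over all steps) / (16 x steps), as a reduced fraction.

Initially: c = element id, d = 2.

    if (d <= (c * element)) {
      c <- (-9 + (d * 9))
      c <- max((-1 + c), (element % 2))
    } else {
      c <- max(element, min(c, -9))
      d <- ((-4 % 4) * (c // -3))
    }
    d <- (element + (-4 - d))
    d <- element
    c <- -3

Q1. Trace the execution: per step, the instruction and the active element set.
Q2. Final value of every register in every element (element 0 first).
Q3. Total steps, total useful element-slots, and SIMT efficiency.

step 0: eval (d <= (c * element))    0xffff
step 1: c <- (-9 + (d * 9))          0xfffc
step 2: c <- max((-1 + c), (element % 2)) 0xfffc
step 3: c <- max(element, min(c, -9)) 0x0003
step 4: d <- ((-4 % 4) * (c // -3))  0x0003
step 5: d <- (element + (-4 - d))    0xffff
step 6: d <- element                 0xffff
step 7: c <- -3                      0xffff

Answer: 8 steps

c: -3,-3,-3,-3,-3,-3,-3,-3,-3,-3,-3,-3,-3,-3,-3,-3
d: 0,1,2,3,4,5,6,7,8,9,10,11,12,13,14,15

steps = 8; useful = 96; efficiency = 96/128 = 3/4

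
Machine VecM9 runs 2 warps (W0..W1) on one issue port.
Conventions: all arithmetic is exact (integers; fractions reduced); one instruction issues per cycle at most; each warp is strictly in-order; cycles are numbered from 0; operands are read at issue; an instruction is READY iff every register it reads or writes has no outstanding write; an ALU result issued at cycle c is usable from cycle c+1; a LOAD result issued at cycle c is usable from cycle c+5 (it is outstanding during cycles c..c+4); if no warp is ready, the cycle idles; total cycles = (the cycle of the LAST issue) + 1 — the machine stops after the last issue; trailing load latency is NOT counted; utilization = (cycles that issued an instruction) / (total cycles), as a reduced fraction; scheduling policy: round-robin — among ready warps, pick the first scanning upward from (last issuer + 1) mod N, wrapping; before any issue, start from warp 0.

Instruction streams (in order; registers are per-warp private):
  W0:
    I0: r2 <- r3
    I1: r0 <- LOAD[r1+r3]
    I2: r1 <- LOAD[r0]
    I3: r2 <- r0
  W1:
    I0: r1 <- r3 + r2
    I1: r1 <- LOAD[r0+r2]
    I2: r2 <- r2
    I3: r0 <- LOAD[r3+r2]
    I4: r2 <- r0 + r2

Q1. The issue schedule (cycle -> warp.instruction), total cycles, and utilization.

cycle 0: W0.I0
cycle 1: W1.I0
cycle 2: W0.I1
cycle 3: W1.I1
cycle 4: W1.I2
cycle 5: W1.I3
cycle 6: idle
cycle 7: W0.I2
cycle 8: W0.I3
cycle 9: idle
cycle 10: W1.I4

Answer: 11 cycles, utilization 9/11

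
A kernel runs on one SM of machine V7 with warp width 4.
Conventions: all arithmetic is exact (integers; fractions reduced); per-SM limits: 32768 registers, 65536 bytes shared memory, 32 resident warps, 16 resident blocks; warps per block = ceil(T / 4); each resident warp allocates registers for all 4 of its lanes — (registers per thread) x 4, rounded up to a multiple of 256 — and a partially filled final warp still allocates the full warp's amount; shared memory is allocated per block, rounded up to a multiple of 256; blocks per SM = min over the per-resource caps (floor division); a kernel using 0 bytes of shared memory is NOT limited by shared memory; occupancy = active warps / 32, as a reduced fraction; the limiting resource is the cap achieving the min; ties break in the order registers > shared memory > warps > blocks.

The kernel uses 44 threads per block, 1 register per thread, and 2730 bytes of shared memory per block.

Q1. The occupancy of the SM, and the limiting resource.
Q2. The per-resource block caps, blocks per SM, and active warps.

Answer: occupancy 11/16, limited by warps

registers: 11 blocks
shared memory: 23 blocks
warps: 2 blocks
blocks: 16 blocks

Answer: 2 blocks, 22 active warps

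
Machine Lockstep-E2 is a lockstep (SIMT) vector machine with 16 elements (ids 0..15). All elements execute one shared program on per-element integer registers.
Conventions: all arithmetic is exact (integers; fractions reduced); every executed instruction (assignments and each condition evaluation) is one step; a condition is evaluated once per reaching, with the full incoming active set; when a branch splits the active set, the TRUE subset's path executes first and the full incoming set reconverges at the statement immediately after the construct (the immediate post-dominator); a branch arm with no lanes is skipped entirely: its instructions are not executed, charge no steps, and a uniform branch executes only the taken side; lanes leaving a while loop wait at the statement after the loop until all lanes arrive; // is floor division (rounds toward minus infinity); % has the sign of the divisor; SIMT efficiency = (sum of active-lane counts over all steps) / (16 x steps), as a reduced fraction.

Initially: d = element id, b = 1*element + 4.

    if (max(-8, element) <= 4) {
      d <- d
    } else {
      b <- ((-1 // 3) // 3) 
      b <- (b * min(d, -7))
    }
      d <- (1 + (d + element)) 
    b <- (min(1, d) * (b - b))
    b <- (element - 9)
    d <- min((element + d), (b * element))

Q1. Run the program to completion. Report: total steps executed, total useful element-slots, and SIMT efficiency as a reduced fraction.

Answer: 8 steps, 107 useful, 107/128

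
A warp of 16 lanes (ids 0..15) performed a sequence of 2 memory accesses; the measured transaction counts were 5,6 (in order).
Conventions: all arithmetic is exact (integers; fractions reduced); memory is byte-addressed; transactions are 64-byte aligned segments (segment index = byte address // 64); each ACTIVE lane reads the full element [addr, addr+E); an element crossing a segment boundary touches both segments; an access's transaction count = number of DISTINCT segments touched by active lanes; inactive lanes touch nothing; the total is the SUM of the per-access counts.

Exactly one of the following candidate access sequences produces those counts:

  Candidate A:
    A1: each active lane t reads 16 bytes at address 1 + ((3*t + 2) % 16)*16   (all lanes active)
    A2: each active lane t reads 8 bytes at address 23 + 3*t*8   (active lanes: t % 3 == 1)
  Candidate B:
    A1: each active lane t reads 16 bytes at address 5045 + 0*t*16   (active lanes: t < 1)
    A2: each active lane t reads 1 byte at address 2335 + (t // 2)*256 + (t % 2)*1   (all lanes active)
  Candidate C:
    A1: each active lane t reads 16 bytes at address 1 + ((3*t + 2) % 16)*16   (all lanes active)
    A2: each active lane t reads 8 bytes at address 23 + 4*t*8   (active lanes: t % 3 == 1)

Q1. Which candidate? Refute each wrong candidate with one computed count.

B: A1 gives 2 transactions, not 5
C: A2 gives 5 transactions, not 6
A: all counts match (5,6)

Answer: A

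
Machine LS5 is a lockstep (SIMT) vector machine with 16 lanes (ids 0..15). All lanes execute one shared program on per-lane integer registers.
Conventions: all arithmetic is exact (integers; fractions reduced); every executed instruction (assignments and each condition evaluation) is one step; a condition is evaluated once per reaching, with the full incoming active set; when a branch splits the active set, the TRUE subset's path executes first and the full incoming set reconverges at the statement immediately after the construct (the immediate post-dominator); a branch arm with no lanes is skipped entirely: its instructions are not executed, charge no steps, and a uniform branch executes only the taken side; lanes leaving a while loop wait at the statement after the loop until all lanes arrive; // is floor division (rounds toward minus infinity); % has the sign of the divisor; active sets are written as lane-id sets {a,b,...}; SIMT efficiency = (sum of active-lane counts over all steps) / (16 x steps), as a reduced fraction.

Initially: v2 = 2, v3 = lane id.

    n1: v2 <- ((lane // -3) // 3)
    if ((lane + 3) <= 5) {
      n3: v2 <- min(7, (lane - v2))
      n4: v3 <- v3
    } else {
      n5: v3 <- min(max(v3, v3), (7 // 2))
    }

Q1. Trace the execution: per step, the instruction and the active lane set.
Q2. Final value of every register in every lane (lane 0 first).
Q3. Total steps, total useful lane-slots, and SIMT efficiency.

step 0: v2 <- ((lane // -3) // 3)    {0,1,2,3,4,5,6,7,8,9,10,11,12,13,14,15}
step 1: eval ((lane + 3) <= 5)       {0,1,2,3,4,5,6,7,8,9,10,11,12,13,14,15}
step 2: v2 <- min(7, (lane - v2))    {0,1,2}
step 3: v3 <- v3                     {0,1,2}
step 4: v3 <- min(max(v3, v3), (7 // 2)) {3,4,5,6,7,8,9,10,11,12,13,14,15}

Answer: 5 steps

v2: 0,2,3,-1,-1,-1,-1,-1,-1,-1,-2,-2,-2,-2,-2,-2
v3: 0,1,2,3,3,3,3,3,3,3,3,3,3,3,3,3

steps = 5; useful = 51; efficiency = 51/80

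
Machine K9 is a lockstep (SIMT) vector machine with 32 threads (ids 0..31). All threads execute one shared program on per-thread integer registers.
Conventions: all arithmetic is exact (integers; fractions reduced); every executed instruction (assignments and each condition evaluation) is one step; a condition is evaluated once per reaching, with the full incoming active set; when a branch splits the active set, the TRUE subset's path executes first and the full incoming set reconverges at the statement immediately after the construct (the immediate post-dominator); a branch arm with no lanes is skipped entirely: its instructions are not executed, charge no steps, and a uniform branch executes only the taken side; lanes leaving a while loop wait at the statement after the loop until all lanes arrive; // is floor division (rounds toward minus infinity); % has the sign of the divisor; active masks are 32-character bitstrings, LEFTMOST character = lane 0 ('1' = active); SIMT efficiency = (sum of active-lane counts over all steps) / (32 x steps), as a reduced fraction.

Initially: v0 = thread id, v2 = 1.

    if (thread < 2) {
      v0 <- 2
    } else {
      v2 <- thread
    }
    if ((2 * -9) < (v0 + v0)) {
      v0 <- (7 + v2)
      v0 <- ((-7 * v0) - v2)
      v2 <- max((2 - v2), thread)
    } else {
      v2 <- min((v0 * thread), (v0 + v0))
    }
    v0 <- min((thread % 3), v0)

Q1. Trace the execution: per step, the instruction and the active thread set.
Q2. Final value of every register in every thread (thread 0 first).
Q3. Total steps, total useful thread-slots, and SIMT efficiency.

step 0: eval (thread < 2)            11111111111111111111111111111111
step 1: v0 <- 2                      11000000000000000000000000000000
step 2: v2 <- thread                 00111111111111111111111111111111
step 3: eval ((2 * -9) < (v0 + v0))  11111111111111111111111111111111
step 4: v0 <- (7 + v2)               11111111111111111111111111111111
step 5: v0 <- ((-7 * v0) - v2)       11111111111111111111111111111111
step 6: v2 <- max((2 - v2), thread)  11111111111111111111111111111111
step 7: v0 <- min((thread % 3), v0)  11111111111111111111111111111111

Answer: 8 steps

v0: -57,-57,-65,-73,-81,-89,-97,-105,-113,-121,-129,-137,-145,-153,-161,-169,-177,-185,-193,-201,-209,-217,-225,-233,-241,-249,-257,-265,-273,-281,-289,-297
v2: 1,1,2,3,4,5,6,7,8,9,10,11,12,13,14,15,16,17,18,19,20,21,22,23,24,25,26,27,28,29,30,31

steps = 8; useful = 224; efficiency = 224/256 = 7/8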